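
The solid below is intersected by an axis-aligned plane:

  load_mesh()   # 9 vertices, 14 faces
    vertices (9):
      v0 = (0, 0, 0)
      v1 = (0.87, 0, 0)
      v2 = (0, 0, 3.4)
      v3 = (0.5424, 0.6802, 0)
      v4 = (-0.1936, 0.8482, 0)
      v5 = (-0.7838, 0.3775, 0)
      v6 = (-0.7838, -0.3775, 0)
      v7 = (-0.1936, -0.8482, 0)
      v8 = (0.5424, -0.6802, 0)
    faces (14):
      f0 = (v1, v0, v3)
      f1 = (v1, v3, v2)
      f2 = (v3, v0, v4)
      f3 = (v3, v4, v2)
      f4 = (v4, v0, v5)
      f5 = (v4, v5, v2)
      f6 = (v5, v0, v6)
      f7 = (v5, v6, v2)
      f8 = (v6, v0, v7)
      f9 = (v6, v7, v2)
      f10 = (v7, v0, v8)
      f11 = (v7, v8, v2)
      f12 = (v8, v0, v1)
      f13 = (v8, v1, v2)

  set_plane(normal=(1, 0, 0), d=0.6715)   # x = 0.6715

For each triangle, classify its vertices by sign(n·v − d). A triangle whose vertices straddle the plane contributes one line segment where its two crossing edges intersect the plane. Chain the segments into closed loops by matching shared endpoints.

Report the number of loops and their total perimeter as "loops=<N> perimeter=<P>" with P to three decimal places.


Straddling triangles (4 of 14):
  (v1,v0,v3) [+--] → (0.6715, 0, 0)–(0.6715, 0.412148, 0)  len=0.4121
  (v1,v3,v2) [+--] → (0.6715, 0.412148, 0)–(0.6715, 0, 0.775747)  len=0.8784
  (v8,v0,v1) [--+] → (0.6715, 0, 0)–(0.6715, -0.412148, 0)  len=0.4121
  (v8,v1,v2) [-+-] → (0.6715, -0.412148, 0)–(0.6715, 0, 0.775747)  len=0.8784

Chained into 1 loop(s):
  loop 1: 4 segments, perimeter = 2.5812
Total perimeter = 2.581

loops=1 perimeter=2.581


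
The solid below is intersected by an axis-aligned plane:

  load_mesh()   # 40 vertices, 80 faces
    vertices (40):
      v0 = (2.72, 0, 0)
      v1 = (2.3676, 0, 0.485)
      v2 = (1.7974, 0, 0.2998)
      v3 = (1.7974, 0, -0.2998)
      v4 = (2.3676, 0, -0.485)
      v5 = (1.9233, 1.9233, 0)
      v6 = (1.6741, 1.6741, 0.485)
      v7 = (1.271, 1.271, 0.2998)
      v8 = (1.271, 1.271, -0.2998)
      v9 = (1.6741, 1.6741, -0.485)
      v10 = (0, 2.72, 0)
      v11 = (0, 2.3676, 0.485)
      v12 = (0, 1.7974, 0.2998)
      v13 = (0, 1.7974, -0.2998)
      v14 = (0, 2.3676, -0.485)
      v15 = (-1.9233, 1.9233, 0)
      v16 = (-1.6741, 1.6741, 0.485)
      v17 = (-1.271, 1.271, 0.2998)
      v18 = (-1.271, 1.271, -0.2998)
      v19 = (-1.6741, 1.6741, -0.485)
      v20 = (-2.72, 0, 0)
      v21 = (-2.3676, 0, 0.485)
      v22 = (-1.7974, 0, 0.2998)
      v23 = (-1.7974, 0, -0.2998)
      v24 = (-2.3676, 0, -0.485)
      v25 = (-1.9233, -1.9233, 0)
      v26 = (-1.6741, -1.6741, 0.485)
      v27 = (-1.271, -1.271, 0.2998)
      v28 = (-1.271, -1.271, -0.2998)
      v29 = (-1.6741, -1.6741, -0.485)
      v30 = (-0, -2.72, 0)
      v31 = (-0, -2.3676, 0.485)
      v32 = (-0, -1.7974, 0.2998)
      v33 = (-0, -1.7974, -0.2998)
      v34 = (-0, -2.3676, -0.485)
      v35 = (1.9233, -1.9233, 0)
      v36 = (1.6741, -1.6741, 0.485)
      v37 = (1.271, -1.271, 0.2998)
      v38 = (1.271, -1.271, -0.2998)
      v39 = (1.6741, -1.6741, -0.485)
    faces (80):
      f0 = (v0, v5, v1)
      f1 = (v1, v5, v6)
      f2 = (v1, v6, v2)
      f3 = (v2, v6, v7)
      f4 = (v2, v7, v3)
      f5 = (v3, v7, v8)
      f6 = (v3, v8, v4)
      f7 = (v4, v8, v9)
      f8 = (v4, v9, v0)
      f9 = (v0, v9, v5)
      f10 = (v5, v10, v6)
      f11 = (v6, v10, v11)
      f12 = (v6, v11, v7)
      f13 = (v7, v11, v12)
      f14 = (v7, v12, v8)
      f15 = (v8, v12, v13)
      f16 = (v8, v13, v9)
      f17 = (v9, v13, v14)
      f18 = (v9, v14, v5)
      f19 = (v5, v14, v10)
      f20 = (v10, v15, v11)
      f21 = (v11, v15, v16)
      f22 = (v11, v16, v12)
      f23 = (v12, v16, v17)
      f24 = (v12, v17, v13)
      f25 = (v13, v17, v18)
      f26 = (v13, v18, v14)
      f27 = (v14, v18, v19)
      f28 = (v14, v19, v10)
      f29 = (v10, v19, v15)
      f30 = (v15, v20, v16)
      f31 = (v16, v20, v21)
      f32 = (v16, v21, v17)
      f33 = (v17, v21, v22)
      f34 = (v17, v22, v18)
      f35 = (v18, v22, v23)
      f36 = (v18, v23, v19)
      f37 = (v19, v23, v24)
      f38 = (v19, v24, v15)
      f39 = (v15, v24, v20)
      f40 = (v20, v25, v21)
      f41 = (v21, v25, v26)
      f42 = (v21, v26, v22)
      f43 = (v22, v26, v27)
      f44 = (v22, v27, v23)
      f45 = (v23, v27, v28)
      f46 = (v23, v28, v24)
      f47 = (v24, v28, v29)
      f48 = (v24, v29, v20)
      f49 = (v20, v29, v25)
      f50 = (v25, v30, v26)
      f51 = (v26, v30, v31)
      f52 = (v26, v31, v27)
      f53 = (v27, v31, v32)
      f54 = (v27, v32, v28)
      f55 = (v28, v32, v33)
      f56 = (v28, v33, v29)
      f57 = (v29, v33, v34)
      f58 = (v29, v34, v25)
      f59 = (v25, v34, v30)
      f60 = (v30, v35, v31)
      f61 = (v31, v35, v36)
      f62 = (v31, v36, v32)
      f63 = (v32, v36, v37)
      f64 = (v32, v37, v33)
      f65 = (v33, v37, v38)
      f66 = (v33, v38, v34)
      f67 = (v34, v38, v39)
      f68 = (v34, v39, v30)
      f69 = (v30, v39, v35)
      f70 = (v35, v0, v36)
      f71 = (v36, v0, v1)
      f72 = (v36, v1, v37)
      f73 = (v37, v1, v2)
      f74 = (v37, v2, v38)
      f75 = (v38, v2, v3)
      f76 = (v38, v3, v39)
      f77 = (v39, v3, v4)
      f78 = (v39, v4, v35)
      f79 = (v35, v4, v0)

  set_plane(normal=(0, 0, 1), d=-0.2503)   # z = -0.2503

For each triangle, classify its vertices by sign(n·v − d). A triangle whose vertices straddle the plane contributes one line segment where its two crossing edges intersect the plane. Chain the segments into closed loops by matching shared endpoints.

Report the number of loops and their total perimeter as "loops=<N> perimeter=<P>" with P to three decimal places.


loops=2 perimeter=26.546

Straddling triangles (32 of 80):
  (v2,v7,v3) [++-] → (1.75394, 0.104927, -0.2503)–(1.7974, 0, -0.2503)  len=0.1136
  (v3,v7,v8) [-+-] → (1.75394, 0.104927, -0.2503)–(1.271, 1.271, -0.2503)  len=1.2621
  (v4,v9,v0) [--+] → (2.18023, 0.863974, -0.2503)–(2.53813, 0, -0.2503)  len=0.9352
  (v0,v9,v5) [+-+] → (2.18023, 0.863974, -0.2503)–(1.79469, 1.79469, -0.2503)  len=1.0074
  (v7,v12,v8) [++-] → (1.16607, 1.31446, -0.2503)–(1.271, 1.271, -0.2503)  len=0.1136
  (v8,v12,v13) [-+-] → (1.16607, 1.31446, -0.2503)–(0, 1.7974, -0.2503)  len=1.2621
  (v9,v14,v5) [--+] → (0.930719, 2.1526, -0.2503)–(1.79469, 1.79469, -0.2503)  len=0.9352
  (v5,v14,v10) [+-+] → (0.930719, 2.1526, -0.2503)–(0, 2.53813, -0.2503)  len=1.0074
  (v12,v17,v13) [++-] → (-0.104927, 1.75394, -0.2503)–(0, 1.7974, -0.2503)  len=0.1136
  (v13,v17,v18) [-+-] → (-0.104927, 1.75394, -0.2503)–(-1.271, 1.271, -0.2503)  len=1.2621
  (v14,v19,v10) [--+] → (-0.863974, 2.18023, -0.2503)–(0, 2.53813, -0.2503)  len=0.9352
  (v10,v19,v15) [+-+] → (-0.863974, 2.18023, -0.2503)–(-1.79469, 1.79469, -0.2503)  len=1.0074
  (v17,v22,v18) [++-] → (-1.31446, 1.16607, -0.2503)–(-1.271, 1.271, -0.2503)  len=0.1136
  (v18,v22,v23) [-+-] → (-1.31446, 1.16607, -0.2503)–(-1.7974, 0, -0.2503)  len=1.2621
  (v19,v24,v15) [--+] → (-2.1526, 0.930719, -0.2503)–(-1.79469, 1.79469, -0.2503)  len=0.9352
  (v15,v24,v20) [+-+] → (-2.1526, 0.930719, -0.2503)–(-2.53813, 0, -0.2503)  len=1.0074
  (v22,v27,v23) [++-] → (-1.75394, -0.104927, -0.2503)–(-1.7974, 0, -0.2503)  len=0.1136
  (v23,v27,v28) [-+-] → (-1.75394, -0.104927, -0.2503)–(-1.271, -1.271, -0.2503)  len=1.2621
  (v24,v29,v20) [--+] → (-2.18023, -0.863974, -0.2503)–(-2.53813, 0, -0.2503)  len=0.9352
  (v20,v29,v25) [+-+] → (-2.18023, -0.863974, -0.2503)–(-1.79469, -1.79469, -0.2503)  len=1.0074
  (v27,v32,v28) [++-] → (-1.16607, -1.31446, -0.2503)–(-1.271, -1.271, -0.2503)  len=0.1136
  (v28,v32,v33) [-+-] → (-1.16607, -1.31446, -0.2503)–(0, -1.7974, -0.2503)  len=1.2621
  (v29,v34,v25) [--+] → (-0.930719, -2.1526, -0.2503)–(-1.79469, -1.79469, -0.2503)  len=0.9352
  (v25,v34,v30) [+-+] → (-0.930719, -2.1526, -0.2503)–(0, -2.53813, -0.2503)  len=1.0074
  (v32,v37,v33) [++-] → (0.104927, -1.75394, -0.2503)–(0, -1.7974, -0.2503)  len=0.1136
  (v33,v37,v38) [-+-] → (0.104927, -1.75394, -0.2503)–(1.271, -1.271, -0.2503)  len=1.2621
  (v34,v39,v30) [--+] → (0.863974, -2.18023, -0.2503)–(0, -2.53813, -0.2503)  len=0.9352
  (v30,v39,v35) [+-+] → (0.863974, -2.18023, -0.2503)–(1.79469, -1.79469, -0.2503)  len=1.0074
  (v37,v2,v38) [++-] → (1.31446, -1.16607, -0.2503)–(1.271, -1.271, -0.2503)  len=0.1136
  (v38,v2,v3) [-+-] → (1.31446, -1.16607, -0.2503)–(1.7974, 0, -0.2503)  len=1.2621
  (v39,v4,v35) [--+] → (2.1526, -0.930719, -0.2503)–(1.79469, -1.79469, -0.2503)  len=0.9352
  (v35,v4,v0) [+-+] → (2.1526, -0.930719, -0.2503)–(2.53813, 0, -0.2503)  len=1.0074

Chained into 2 loop(s):
  loop 1: 16 segments, perimeter = 11.0056
  loop 2: 16 segments, perimeter = 15.5407
Total perimeter = 26.546


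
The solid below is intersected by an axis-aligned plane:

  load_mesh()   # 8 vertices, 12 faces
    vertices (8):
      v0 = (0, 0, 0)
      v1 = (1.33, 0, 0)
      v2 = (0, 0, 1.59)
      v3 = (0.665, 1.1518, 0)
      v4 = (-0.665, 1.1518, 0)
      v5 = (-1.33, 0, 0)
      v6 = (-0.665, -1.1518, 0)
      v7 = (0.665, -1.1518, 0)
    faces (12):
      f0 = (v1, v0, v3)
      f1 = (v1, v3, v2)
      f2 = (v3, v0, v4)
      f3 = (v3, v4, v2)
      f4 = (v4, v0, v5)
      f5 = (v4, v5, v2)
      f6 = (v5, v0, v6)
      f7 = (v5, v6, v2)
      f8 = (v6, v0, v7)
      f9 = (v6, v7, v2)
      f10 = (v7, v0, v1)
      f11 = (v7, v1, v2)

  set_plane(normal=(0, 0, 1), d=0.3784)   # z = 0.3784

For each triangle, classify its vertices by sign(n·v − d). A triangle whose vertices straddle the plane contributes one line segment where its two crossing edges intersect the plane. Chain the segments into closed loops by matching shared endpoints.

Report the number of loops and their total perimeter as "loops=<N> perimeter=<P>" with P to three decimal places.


loops=1 perimeter=6.081

Straddling triangles (6 of 12):
  (v1,v3,v2) [--+] → (0.506738, 0.877686, 0.3784)–(1.01348, 0, 0.3784)  len=1.0135
  (v3,v4,v2) [--+] → (-0.506738, 0.877686, 0.3784)–(0.506738, 0.877686, 0.3784)  len=1.0135
  (v4,v5,v2) [--+] → (-1.01348, 0, 0.3784)–(-0.506738, 0.877686, 0.3784)  len=1.0135
  (v5,v6,v2) [--+] → (-0.506738, -0.877686, 0.3784)–(-1.01348, 0, 0.3784)  len=1.0135
  (v6,v7,v2) [--+] → (0.506738, -0.877686, 0.3784)–(-0.506738, -0.877686, 0.3784)  len=1.0135
  (v7,v1,v2) [--+] → (1.01348, 0, 0.3784)–(0.506738, -0.877686, 0.3784)  len=1.0135

Chained into 1 loop(s):
  loop 1: 6 segments, perimeter = 6.0808
Total perimeter = 6.081


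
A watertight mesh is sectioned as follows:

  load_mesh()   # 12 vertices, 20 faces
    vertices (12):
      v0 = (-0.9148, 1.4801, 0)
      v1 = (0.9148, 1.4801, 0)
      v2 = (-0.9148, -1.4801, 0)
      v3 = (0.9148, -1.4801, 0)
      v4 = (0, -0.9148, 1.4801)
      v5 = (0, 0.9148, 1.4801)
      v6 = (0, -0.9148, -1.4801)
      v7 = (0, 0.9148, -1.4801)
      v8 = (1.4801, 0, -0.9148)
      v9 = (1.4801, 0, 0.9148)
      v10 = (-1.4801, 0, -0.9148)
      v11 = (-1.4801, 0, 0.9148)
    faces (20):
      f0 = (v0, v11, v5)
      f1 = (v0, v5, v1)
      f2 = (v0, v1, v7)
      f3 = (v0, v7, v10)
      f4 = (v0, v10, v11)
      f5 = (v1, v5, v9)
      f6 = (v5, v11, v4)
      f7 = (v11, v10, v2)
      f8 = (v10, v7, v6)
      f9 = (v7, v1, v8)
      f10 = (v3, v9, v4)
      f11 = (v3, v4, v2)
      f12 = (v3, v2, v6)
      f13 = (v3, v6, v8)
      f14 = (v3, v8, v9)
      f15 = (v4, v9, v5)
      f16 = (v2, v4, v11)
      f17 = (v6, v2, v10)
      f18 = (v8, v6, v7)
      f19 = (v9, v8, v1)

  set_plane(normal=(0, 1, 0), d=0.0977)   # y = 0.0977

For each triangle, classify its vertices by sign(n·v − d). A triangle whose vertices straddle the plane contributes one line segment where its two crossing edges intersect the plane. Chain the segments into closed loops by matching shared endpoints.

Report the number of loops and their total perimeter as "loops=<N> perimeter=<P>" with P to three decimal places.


Straddling triangles (10 of 20):
  (v0,v11,v5) [+-+] → (-1.44279, 0.0977, 0.854415)–(-1.32203, 0.0977, 0.975174)  len=0.1708
  (v0,v7,v10) [++-] → (-1.32203, 0.0977, -0.975174)–(-1.44279, 0.0977, -0.854415)  len=0.1708
  (v0,v10,v11) [+--] → (-1.44279, 0.0977, -0.854415)–(-1.44279, 0.0977, 0.854415)  len=1.7088
  (v1,v5,v9) [++-] → (1.32203, 0.0977, 0.975174)–(1.44279, 0.0977, 0.854415)  len=0.1708
  (v5,v11,v4) [+--] → (-1.32203, 0.0977, 0.975174)–(0, 0.0977, 1.4801)  len=1.4152
  (v10,v7,v6) [-+-] → (-1.32203, 0.0977, -0.975174)–(0, 0.0977, -1.4801)  len=1.4152
  (v7,v1,v8) [++-] → (1.44279, 0.0977, -0.854415)–(1.32203, 0.0977, -0.975174)  len=0.1708
  (v4,v9,v5) [--+] → (1.32203, 0.0977, 0.975174)–(0, 0.0977, 1.4801)  len=1.4152
  (v8,v6,v7) [--+] → (0, 0.0977, -1.4801)–(1.32203, 0.0977, -0.975174)  len=1.4152
  (v9,v8,v1) [--+] → (1.44279, 0.0977, -0.854415)–(1.44279, 0.0977, 0.854415)  len=1.7088

Chained into 1 loop(s):
  loop 1: 10 segments, perimeter = 9.7615
Total perimeter = 9.761

loops=1 perimeter=9.761


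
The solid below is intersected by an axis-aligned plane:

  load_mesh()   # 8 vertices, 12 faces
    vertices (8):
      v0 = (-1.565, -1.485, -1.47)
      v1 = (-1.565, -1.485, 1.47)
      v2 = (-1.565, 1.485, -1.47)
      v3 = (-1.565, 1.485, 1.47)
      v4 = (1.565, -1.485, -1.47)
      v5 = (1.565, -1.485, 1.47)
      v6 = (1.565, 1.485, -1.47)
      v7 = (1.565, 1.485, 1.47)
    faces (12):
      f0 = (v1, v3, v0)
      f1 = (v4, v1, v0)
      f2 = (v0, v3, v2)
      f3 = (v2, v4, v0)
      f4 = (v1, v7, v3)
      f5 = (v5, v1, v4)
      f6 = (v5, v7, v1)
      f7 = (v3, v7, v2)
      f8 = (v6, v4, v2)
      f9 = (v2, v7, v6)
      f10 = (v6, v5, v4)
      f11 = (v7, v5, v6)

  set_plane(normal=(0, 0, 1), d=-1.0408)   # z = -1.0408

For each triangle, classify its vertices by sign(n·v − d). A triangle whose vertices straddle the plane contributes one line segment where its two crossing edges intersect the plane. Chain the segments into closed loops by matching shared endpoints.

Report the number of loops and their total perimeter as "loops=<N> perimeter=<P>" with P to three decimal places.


loops=1 perimeter=12.200

Straddling triangles (8 of 12):
  (v1,v3,v0) [++-] → (-1.565, -1.05142, -1.0408)–(-1.565, -1.485, -1.0408)  len=0.4336
  (v4,v1,v0) [-+-] → (1.10806, -1.485, -1.0408)–(-1.565, -1.485, -1.0408)  len=2.6731
  (v0,v3,v2) [-+-] → (-1.565, -1.05142, -1.0408)–(-1.565, 1.485, -1.0408)  len=2.5364
  (v5,v1,v4) [++-] → (1.10806, -1.485, -1.0408)–(1.565, -1.485, -1.0408)  len=0.4569
  (v3,v7,v2) [++-] → (-1.10806, 1.485, -1.0408)–(-1.565, 1.485, -1.0408)  len=0.4569
  (v2,v7,v6) [-+-] → (-1.10806, 1.485, -1.0408)–(1.565, 1.485, -1.0408)  len=2.6731
  (v6,v5,v4) [-+-] → (1.565, 1.05142, -1.0408)–(1.565, -1.485, -1.0408)  len=2.5364
  (v7,v5,v6) [++-] → (1.565, 1.05142, -1.0408)–(1.565, 1.485, -1.0408)  len=0.4336

Chained into 1 loop(s):
  loop 1: 8 segments, perimeter = 12.2000
Total perimeter = 12.200


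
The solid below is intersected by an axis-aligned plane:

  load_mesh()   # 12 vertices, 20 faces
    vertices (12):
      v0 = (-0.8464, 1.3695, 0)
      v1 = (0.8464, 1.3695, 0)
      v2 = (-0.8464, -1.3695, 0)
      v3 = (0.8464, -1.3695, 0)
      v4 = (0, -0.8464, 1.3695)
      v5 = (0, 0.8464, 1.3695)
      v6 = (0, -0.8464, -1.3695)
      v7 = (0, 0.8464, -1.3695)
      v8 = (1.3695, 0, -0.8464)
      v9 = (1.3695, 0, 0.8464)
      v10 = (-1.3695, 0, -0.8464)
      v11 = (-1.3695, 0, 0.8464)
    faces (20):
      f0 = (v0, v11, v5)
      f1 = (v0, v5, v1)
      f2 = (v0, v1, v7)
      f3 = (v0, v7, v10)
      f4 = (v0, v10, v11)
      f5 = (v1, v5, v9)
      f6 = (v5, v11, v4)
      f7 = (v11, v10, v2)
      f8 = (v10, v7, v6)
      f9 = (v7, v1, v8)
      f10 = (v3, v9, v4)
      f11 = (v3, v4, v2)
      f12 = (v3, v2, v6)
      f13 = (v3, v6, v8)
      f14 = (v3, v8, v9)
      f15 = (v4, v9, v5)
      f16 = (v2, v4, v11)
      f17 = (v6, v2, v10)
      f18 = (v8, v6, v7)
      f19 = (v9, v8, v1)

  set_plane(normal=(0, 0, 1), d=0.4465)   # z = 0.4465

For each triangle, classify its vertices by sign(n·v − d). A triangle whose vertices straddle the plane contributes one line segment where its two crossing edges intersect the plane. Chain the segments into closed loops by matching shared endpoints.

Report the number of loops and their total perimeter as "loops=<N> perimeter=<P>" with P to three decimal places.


loops=1 perimeter=8.174

Straddling triangles (10 of 20):
  (v0,v11,v5) [-++] → (-1.12235, 0.64705, 0.4465)–(-0.570447, 1.19895, 0.4465)  len=0.7805
  (v0,v5,v1) [-+-] → (-0.570447, 1.19895, 0.4465)–(0.570447, 1.19895, 0.4465)  len=1.1409
  (v0,v10,v11) [--+] → (-1.3695, 0, 0.4465)–(-1.12235, 0.64705, 0.4465)  len=0.6926
  (v1,v5,v9) [-++] → (0.570447, 1.19895, 0.4465)–(1.12235, 0.64705, 0.4465)  len=0.7805
  (v11,v10,v2) [+--] → (-1.3695, 0, 0.4465)–(-1.12235, -0.64705, 0.4465)  len=0.6926
  (v3,v9,v4) [-++] → (1.12235, -0.64705, 0.4465)–(0.570447, -1.19895, 0.4465)  len=0.7805
  (v3,v4,v2) [-+-] → (0.570447, -1.19895, 0.4465)–(-0.570447, -1.19895, 0.4465)  len=1.1409
  (v3,v8,v9) [--+] → (1.3695, 0, 0.4465)–(1.12235, -0.64705, 0.4465)  len=0.6926
  (v2,v4,v11) [-++] → (-0.570447, -1.19895, 0.4465)–(-1.12235, -0.64705, 0.4465)  len=0.7805
  (v9,v8,v1) [+--] → (1.3695, 0, 0.4465)–(1.12235, 0.64705, 0.4465)  len=0.6926

Chained into 1 loop(s):
  loop 1: 10 segments, perimeter = 8.1744
Total perimeter = 8.174


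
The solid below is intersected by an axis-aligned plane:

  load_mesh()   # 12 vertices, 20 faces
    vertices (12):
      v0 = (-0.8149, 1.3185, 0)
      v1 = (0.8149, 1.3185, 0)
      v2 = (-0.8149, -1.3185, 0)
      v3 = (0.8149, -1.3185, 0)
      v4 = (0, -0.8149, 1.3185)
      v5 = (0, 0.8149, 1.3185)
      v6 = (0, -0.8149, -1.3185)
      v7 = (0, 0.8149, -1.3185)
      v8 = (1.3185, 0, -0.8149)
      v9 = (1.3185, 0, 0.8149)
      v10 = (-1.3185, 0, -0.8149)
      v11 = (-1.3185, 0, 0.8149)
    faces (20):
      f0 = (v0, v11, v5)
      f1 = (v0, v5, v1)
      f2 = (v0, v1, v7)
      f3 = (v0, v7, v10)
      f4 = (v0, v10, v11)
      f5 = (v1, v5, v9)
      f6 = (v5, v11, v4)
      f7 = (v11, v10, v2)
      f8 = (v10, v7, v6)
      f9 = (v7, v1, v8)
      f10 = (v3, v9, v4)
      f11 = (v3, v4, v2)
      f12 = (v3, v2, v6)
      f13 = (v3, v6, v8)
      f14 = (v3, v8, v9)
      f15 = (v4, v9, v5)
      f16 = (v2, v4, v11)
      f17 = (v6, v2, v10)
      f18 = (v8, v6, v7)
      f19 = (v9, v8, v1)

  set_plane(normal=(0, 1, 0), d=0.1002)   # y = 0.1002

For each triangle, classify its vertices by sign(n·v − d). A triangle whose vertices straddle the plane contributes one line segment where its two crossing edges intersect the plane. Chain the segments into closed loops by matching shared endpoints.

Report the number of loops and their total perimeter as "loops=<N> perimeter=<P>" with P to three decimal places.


loops=1 perimeter=8.664

Straddling triangles (10 of 20):
  (v0,v11,v5) [+-+] → (-1.28023, 0.1002, 0.752971)–(-1.15638, 0.1002, 0.876823)  len=0.1752
  (v0,v7,v10) [++-] → (-1.15638, 0.1002, -0.876823)–(-1.28023, 0.1002, -0.752971)  len=0.1752
  (v0,v10,v11) [+--] → (-1.28023, 0.1002, -0.752971)–(-1.28023, 0.1002, 0.752971)  len=1.5059
  (v1,v5,v9) [++-] → (1.15638, 0.1002, 0.876823)–(1.28023, 0.1002, 0.752971)  len=0.1752
  (v5,v11,v4) [+--] → (-1.15638, 0.1002, 0.876823)–(0, 0.1002, 1.3185)  len=1.2379
  (v10,v7,v6) [-+-] → (-1.15638, 0.1002, -0.876823)–(0, 0.1002, -1.3185)  len=1.2379
  (v7,v1,v8) [++-] → (1.28023, 0.1002, -0.752971)–(1.15638, 0.1002, -0.876823)  len=0.1752
  (v4,v9,v5) [--+] → (1.15638, 0.1002, 0.876823)–(0, 0.1002, 1.3185)  len=1.2379
  (v8,v6,v7) [--+] → (0, 0.1002, -1.3185)–(1.15638, 0.1002, -0.876823)  len=1.2379
  (v9,v8,v1) [--+] → (1.28023, 0.1002, -0.752971)–(1.28023, 0.1002, 0.752971)  len=1.5059

Chained into 1 loop(s):
  loop 1: 10 segments, perimeter = 8.6639
Total perimeter = 8.664


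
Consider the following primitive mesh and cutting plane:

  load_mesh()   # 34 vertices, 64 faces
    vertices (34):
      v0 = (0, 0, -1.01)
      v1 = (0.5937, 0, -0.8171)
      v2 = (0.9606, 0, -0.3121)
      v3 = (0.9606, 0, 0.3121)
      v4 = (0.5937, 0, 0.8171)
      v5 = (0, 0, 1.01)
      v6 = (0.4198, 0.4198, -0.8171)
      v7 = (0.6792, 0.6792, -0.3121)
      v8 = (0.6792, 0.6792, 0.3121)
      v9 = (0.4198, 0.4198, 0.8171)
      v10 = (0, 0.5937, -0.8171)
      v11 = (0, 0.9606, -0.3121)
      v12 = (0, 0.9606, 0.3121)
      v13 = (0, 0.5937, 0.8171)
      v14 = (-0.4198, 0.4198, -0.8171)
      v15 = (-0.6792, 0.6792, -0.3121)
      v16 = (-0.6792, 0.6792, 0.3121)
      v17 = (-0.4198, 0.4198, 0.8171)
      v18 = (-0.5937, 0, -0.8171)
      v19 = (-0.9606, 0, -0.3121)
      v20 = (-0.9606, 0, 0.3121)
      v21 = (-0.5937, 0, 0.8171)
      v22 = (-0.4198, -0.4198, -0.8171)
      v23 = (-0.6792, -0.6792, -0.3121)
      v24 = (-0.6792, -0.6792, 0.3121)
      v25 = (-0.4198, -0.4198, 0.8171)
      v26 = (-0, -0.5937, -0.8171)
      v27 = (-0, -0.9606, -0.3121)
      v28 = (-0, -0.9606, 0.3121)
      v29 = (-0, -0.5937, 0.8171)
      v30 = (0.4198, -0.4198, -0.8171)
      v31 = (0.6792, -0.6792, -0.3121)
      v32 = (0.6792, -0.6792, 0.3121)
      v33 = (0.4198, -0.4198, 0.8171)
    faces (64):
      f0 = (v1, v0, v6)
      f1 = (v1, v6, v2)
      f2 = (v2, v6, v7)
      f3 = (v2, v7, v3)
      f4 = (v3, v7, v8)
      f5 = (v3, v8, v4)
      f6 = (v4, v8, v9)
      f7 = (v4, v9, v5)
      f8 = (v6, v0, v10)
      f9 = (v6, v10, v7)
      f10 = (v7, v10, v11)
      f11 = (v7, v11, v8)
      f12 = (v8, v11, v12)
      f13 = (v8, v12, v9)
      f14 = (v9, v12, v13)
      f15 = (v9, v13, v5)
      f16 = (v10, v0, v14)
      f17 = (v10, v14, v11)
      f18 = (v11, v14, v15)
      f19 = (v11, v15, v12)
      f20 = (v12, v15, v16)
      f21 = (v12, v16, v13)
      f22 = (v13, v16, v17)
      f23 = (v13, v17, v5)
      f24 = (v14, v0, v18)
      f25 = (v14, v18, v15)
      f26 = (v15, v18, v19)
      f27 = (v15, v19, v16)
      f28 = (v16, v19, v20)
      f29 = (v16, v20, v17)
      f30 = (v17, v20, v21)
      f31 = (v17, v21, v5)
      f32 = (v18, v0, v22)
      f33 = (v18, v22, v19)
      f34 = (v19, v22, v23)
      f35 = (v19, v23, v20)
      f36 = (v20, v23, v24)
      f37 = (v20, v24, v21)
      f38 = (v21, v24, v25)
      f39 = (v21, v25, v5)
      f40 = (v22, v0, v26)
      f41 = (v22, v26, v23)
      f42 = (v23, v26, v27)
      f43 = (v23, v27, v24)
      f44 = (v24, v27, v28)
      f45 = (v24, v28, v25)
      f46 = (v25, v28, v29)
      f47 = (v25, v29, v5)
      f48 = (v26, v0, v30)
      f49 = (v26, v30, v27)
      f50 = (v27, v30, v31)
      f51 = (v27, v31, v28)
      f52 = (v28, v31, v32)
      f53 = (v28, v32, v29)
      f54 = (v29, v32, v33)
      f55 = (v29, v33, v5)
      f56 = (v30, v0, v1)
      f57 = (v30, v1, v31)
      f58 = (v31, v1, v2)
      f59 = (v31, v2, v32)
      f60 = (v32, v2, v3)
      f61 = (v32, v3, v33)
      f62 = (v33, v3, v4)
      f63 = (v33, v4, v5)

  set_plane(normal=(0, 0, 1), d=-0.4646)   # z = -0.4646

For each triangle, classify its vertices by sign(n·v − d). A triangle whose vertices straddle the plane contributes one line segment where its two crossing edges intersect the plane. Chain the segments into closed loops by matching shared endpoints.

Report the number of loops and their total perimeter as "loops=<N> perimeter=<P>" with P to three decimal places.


Straddling triangles (16 of 64):
  (v1,v6,v2) [--+] → (0.797289, 0.126771, -0.4646)–(0.849803, 0, -0.4646)  len=0.1372
  (v2,v6,v7) [+-+] → (0.797289, 0.126771, -0.4646)–(0.600866, 0.600866, -0.4646)  len=0.5132
  (v6,v10,v7) [--+] → (0.474095, 0.653381, -0.4646)–(0.600866, 0.600866, -0.4646)  len=0.1372
  (v7,v10,v11) [+-+] → (0.474095, 0.653381, -0.4646)–(0, 0.849803, -0.4646)  len=0.5132
  (v10,v14,v11) [--+] → (-0.126771, 0.797289, -0.4646)–(0, 0.849803, -0.4646)  len=0.1372
  (v11,v14,v15) [+-+] → (-0.126771, 0.797289, -0.4646)–(-0.600866, 0.600866, -0.4646)  len=0.5132
  (v14,v18,v15) [--+] → (-0.653381, 0.474095, -0.4646)–(-0.600866, 0.600866, -0.4646)  len=0.1372
  (v15,v18,v19) [+-+] → (-0.653381, 0.474095, -0.4646)–(-0.849803, 0, -0.4646)  len=0.5132
  (v18,v22,v19) [--+] → (-0.797289, -0.126771, -0.4646)–(-0.849803, 0, -0.4646)  len=0.1372
  (v19,v22,v23) [+-+] → (-0.797289, -0.126771, -0.4646)–(-0.600866, -0.600866, -0.4646)  len=0.5132
  (v22,v26,v23) [--+] → (-0.474095, -0.653381, -0.4646)–(-0.600866, -0.600866, -0.4646)  len=0.1372
  (v23,v26,v27) [+-+] → (-0.474095, -0.653381, -0.4646)–(0, -0.849803, -0.4646)  len=0.5132
  (v26,v30,v27) [--+] → (0.126771, -0.797289, -0.4646)–(0, -0.849803, -0.4646)  len=0.1372
  (v27,v30,v31) [+-+] → (0.126771, -0.797289, -0.4646)–(0.600866, -0.600866, -0.4646)  len=0.5132
  (v30,v1,v31) [--+] → (0.653381, -0.474095, -0.4646)–(0.600866, -0.600866, -0.4646)  len=0.1372
  (v31,v1,v2) [+-+] → (0.653381, -0.474095, -0.4646)–(0.849803, 0, -0.4646)  len=0.5132

Chained into 1 loop(s):
  loop 1: 16 segments, perimeter = 5.2031
Total perimeter = 5.203

loops=1 perimeter=5.203


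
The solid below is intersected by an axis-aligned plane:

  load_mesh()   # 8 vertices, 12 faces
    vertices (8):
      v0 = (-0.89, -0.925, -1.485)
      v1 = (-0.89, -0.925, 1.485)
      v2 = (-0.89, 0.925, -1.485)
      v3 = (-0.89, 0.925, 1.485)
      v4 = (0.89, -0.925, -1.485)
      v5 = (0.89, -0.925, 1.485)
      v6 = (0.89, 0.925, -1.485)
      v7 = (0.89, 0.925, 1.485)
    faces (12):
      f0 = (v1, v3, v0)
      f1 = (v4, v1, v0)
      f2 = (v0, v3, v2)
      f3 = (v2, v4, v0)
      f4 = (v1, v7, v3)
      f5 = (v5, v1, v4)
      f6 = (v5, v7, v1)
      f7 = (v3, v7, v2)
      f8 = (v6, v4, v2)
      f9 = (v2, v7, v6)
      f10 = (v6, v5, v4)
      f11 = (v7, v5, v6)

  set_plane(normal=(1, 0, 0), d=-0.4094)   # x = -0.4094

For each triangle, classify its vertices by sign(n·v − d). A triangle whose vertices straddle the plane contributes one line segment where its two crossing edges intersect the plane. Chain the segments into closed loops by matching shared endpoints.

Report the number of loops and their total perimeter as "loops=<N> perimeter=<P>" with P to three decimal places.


loops=1 perimeter=9.640

Straddling triangles (8 of 12):
  (v4,v1,v0) [+--] → (-0.4094, -0.925, 0.6831)–(-0.4094, -0.925, -1.485)  len=2.1681
  (v2,v4,v0) [-+-] → (-0.4094, 0.4255, -1.485)–(-0.4094, -0.925, -1.485)  len=1.3505
  (v1,v7,v3) [-+-] → (-0.4094, -0.4255, 1.485)–(-0.4094, 0.925, 1.485)  len=1.3505
  (v5,v1,v4) [+-+] → (-0.4094, -0.925, 1.485)–(-0.4094, -0.925, 0.6831)  len=0.8019
  (v5,v7,v1) [++-] → (-0.4094, -0.4255, 1.485)–(-0.4094, -0.925, 1.485)  len=0.4995
  (v3,v7,v2) [-+-] → (-0.4094, 0.925, 1.485)–(-0.4094, 0.925, -0.6831)  len=2.1681
  (v6,v4,v2) [++-] → (-0.4094, 0.4255, -1.485)–(-0.4094, 0.925, -1.485)  len=0.4995
  (v2,v7,v6) [-++] → (-0.4094, 0.925, -0.6831)–(-0.4094, 0.925, -1.485)  len=0.8019

Chained into 1 loop(s):
  loop 1: 8 segments, perimeter = 9.6400
Total perimeter = 9.640


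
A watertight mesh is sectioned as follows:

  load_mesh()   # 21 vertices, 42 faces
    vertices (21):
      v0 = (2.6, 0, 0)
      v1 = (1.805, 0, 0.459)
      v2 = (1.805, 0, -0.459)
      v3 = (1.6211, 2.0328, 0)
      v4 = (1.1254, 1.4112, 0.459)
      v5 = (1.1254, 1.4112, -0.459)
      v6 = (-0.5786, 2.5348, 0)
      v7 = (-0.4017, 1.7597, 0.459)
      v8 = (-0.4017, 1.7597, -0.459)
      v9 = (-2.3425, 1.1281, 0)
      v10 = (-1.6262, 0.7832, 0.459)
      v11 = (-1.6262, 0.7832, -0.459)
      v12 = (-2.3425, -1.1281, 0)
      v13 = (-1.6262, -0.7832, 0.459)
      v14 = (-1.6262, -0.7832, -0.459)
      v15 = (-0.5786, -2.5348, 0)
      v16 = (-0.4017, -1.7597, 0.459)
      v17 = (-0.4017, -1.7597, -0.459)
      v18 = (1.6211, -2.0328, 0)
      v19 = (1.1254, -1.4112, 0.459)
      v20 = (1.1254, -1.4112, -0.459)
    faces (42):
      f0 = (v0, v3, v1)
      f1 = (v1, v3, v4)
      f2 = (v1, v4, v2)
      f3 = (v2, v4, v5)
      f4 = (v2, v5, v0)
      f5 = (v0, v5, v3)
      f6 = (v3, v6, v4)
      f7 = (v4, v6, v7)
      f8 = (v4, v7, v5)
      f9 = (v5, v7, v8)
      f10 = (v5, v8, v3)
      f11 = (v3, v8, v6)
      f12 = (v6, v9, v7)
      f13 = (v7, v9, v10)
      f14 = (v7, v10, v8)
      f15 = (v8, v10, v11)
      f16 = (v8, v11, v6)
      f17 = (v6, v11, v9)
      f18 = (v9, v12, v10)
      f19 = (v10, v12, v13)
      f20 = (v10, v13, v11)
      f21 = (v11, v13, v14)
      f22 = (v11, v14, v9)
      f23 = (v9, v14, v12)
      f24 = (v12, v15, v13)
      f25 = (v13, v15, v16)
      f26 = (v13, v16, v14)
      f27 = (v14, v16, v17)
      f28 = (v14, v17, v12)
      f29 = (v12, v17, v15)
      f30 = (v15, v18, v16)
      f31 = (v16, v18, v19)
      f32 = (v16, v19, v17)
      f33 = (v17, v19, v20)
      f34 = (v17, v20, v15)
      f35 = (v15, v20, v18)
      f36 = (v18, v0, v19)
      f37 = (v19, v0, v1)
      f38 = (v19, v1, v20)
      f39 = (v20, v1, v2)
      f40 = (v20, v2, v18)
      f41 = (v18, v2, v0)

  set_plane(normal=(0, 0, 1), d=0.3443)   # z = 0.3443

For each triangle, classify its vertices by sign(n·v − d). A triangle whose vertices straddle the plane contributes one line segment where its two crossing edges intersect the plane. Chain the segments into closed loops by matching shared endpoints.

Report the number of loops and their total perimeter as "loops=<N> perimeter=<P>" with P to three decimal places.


Straddling triangles (28 of 42):
  (v0,v3,v1) [--+] → (1.75905, 0.507979, 0.3443)–(2.00366, 0, 0.3443)  len=0.5638
  (v1,v3,v4) [+-+] → (1.75905, 0.507979, 0.3443)–(1.24927, 1.56653, 0.3443)  len=1.1749
  (v1,v4,v2) [++-] → (1.21031, 1.23488, 0.3443)–(1.805, 0, 0.3443)  len=1.3706
  (v2,v4,v5) [-+-] → (1.21031, 1.23488, 0.3443)–(1.1254, 1.4112, 0.3443)  len=0.1957
  (v3,v6,v4) [--+] → (0.699586, 1.69198, 0.3443)–(1.24927, 1.56653, 0.3443)  len=0.5638
  (v4,v6,v7) [+-+] → (0.699586, 1.69198, 0.3443)–(-0.445906, 1.95339, 0.3443)  len=1.1749
  (v4,v7,v5) [++-] → (-0.210896, 1.71616, 0.3443)–(1.1254, 1.4112, 0.3443)  len=1.3707
  (v5,v7,v8) [-+-] → (-0.210896, 1.71616, 0.3443)–(-0.4017, 1.7597, 0.3443)  len=0.1957
  (v6,v9,v7) [--+] → (-0.886689, 1.60187, 0.3443)–(-0.445906, 1.95339, 0.3443)  len=0.5638
  (v7,v9,v10) [+-+] → (-0.886689, 1.60187, 0.3443)–(-1.8052, 0.869387, 0.3443)  len=1.1748
  (v7,v10,v8) [++-] → (-1.4732, 0.905209, 0.3443)–(-0.4017, 1.7597, 0.3443)  len=1.3705
  (v8,v10,v11) [-+-] → (-1.4732, 0.905209, 0.3443)–(-1.6262, 0.7832, 0.3443)  len=0.1957
  (v9,v12,v10) [--+] → (-1.8052, 0.305583, 0.3443)–(-1.8052, 0.869387, 0.3443)  len=0.5638
  (v10,v12,v13) [+-+] → (-1.8052, 0.305583, 0.3443)–(-1.8052, -0.869387, 0.3443)  len=1.1750
  (v10,v13,v11) [++-] → (-1.6262, -0.587485, 0.3443)–(-1.6262, 0.7832, 0.3443)  len=1.3707
  (v11,v13,v14) [-+-] → (-1.6262, -0.587485, 0.3443)–(-1.6262, -0.7832, 0.3443)  len=0.1957
  (v12,v15,v13) [--+] → (-1.36441, -1.22091, 0.3443)–(-1.8052, -0.869387, 0.3443)  len=0.5638
  (v13,v15,v16) [+-+] → (-1.36441, -1.22091, 0.3443)–(-0.445906, -1.95339, 0.3443)  len=1.1748
  (v13,v16,v14) [++-] → (-0.554696, -1.63769, 0.3443)–(-1.6262, -0.7832, 0.3443)  len=1.3705
  (v14,v16,v17) [-+-] → (-0.554696, -1.63769, 0.3443)–(-0.4017, -1.7597, 0.3443)  len=0.1957
  (v15,v18,v16) [--+] → (0.10378, -1.82795, 0.3443)–(-0.445906, -1.95339, 0.3443)  len=0.5638
  (v16,v18,v19) [+-+] → (0.10378, -1.82795, 0.3443)–(1.24927, -1.56653, 0.3443)  len=1.1749
  (v16,v19,v17) [++-] → (0.934596, -1.45474, 0.3443)–(-0.4017, -1.7597, 0.3443)  len=1.3707
  (v17,v19,v20) [-+-] → (0.934596, -1.45474, 0.3443)–(1.1254, -1.4112, 0.3443)  len=0.1957
  (v18,v0,v19) [--+] → (1.49389, -1.05855, 0.3443)–(1.24927, -1.56653, 0.3443)  len=0.5638
  (v19,v0,v1) [+-+] → (1.49389, -1.05855, 0.3443)–(2.00366, 0, 0.3443)  len=1.1749
  (v19,v1,v20) [++-] → (1.72009, -0.176323, 0.3443)–(1.1254, -1.4112, 0.3443)  len=1.3706
  (v20,v1,v2) [-+-] → (1.72009, -0.176323, 0.3443)–(1.805, 0, 0.3443)  len=0.1957

Chained into 2 loop(s):
  loop 1: 14 segments, perimeter = 12.1709
  loop 2: 14 segments, perimeter = 10.9641
Total perimeter = 23.135

loops=2 perimeter=23.135


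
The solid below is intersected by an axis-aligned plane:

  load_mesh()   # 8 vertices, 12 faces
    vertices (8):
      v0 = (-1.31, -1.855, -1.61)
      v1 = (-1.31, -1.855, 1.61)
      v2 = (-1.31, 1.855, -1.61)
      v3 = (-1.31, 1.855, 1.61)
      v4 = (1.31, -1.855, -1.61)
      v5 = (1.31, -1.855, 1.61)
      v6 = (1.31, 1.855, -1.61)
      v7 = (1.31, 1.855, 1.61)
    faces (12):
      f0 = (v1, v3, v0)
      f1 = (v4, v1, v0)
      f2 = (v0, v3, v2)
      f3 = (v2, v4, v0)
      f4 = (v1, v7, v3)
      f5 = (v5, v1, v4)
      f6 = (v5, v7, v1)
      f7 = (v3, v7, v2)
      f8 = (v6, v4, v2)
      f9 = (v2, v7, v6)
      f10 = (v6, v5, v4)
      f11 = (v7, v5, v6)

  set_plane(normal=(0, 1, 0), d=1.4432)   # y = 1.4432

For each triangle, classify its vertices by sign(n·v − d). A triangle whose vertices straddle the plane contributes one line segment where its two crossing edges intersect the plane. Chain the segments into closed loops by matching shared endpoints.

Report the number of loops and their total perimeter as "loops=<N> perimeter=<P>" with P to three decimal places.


Straddling triangles (8 of 12):
  (v1,v3,v0) [-+-] → (-1.31, 1.4432, 1.61)–(-1.31, 1.4432, 1.25259)  len=0.3574
  (v0,v3,v2) [-++] → (-1.31, 1.4432, 1.25259)–(-1.31, 1.4432, -1.61)  len=2.8626
  (v2,v4,v0) [+--] → (-1.01919, 1.4432, -1.61)–(-1.31, 1.4432, -1.61)  len=0.2908
  (v1,v7,v3) [-++] → (1.01919, 1.4432, 1.61)–(-1.31, 1.4432, 1.61)  len=2.3292
  (v5,v7,v1) [-+-] → (1.31, 1.4432, 1.61)–(1.01919, 1.4432, 1.61)  len=0.2908
  (v6,v4,v2) [+-+] → (1.31, 1.4432, -1.61)–(-1.01919, 1.4432, -1.61)  len=2.3292
  (v6,v5,v4) [+--] → (1.31, 1.4432, -1.25259)–(1.31, 1.4432, -1.61)  len=0.3574
  (v7,v5,v6) [+-+] → (1.31, 1.4432, 1.61)–(1.31, 1.4432, -1.25259)  len=2.8626

Chained into 1 loop(s):
  loop 1: 8 segments, perimeter = 11.6800
Total perimeter = 11.680

loops=1 perimeter=11.680


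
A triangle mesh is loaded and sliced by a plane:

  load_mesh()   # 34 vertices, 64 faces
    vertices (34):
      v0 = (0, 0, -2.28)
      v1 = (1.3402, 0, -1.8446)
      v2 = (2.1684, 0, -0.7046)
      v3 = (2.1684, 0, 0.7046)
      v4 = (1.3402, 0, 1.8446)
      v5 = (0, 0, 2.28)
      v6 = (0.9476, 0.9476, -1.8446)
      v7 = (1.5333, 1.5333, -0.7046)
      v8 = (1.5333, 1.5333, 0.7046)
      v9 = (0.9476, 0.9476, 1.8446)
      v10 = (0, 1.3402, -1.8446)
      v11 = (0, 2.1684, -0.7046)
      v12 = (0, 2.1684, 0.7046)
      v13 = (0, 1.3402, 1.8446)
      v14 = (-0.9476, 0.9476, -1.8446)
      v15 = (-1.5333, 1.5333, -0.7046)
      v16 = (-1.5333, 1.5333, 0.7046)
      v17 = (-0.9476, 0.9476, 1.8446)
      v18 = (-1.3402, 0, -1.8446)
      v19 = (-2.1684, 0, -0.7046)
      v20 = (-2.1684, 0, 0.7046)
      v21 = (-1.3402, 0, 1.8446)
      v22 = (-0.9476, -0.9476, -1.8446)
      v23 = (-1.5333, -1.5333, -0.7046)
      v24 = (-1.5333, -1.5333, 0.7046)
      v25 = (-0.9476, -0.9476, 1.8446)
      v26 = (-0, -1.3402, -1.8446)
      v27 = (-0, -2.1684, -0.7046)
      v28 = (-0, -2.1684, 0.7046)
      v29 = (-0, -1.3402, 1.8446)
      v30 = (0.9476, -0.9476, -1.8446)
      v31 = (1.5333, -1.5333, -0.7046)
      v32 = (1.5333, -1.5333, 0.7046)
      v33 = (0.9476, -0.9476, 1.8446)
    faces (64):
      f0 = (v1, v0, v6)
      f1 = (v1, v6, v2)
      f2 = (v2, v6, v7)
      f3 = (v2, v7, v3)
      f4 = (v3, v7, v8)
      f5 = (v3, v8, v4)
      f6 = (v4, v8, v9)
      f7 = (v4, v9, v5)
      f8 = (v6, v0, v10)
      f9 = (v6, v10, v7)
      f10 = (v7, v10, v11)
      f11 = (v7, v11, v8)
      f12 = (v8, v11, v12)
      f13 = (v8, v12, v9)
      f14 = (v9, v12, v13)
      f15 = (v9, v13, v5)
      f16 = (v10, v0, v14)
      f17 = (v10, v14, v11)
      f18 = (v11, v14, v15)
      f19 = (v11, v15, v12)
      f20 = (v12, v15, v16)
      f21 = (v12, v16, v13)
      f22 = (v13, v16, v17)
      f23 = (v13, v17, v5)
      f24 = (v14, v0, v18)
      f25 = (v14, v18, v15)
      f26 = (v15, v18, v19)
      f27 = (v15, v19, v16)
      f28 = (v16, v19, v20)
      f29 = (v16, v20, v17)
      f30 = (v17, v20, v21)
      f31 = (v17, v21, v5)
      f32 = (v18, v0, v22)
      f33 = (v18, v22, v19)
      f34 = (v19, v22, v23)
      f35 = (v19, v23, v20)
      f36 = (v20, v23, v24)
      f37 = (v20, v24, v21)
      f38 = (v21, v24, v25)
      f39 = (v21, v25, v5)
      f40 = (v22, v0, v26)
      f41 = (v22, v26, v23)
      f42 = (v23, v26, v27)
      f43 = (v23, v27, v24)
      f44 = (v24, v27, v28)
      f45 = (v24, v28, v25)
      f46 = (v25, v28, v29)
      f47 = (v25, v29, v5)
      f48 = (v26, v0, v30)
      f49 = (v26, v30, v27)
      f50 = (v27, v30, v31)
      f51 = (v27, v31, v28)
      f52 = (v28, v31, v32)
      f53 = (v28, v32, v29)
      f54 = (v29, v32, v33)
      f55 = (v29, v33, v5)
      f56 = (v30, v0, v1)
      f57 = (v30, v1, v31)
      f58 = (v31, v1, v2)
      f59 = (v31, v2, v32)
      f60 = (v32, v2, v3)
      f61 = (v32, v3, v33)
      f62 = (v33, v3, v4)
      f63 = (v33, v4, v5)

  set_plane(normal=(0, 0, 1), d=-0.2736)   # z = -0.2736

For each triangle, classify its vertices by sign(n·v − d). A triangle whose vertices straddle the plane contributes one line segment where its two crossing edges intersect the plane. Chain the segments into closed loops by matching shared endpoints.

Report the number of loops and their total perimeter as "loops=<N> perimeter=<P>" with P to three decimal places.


Straddling triangles (16 of 64):
  (v2,v7,v3) [--+] → (1.72754, 1.06434, -0.2736)–(2.1684, 0, -0.2736)  len=1.1520
  (v3,v7,v8) [+-+] → (1.72754, 1.06434, -0.2736)–(1.5333, 1.5333, -0.2736)  len=0.5076
  (v7,v11,v8) [--+] → (0.468956, 1.97416, -0.2736)–(1.5333, 1.5333, -0.2736)  len=1.1520
  (v8,v11,v12) [+-+] → (0.468956, 1.97416, -0.2736)–(0, 2.1684, -0.2736)  len=0.5076
  (v11,v15,v12) [--+] → (-1.06434, 1.72754, -0.2736)–(0, 2.1684, -0.2736)  len=1.1520
  (v12,v15,v16) [+-+] → (-1.06434, 1.72754, -0.2736)–(-1.5333, 1.5333, -0.2736)  len=0.5076
  (v15,v19,v16) [--+] → (-1.97416, 0.468956, -0.2736)–(-1.5333, 1.5333, -0.2736)  len=1.1520
  (v16,v19,v20) [+-+] → (-1.97416, 0.468956, -0.2736)–(-2.1684, 0, -0.2736)  len=0.5076
  (v19,v23,v20) [--+] → (-1.72754, -1.06434, -0.2736)–(-2.1684, 0, -0.2736)  len=1.1520
  (v20,v23,v24) [+-+] → (-1.72754, -1.06434, -0.2736)–(-1.5333, -1.5333, -0.2736)  len=0.5076
  (v23,v27,v24) [--+] → (-0.468956, -1.97416, -0.2736)–(-1.5333, -1.5333, -0.2736)  len=1.1520
  (v24,v27,v28) [+-+] → (-0.468956, -1.97416, -0.2736)–(0, -2.1684, -0.2736)  len=0.5076
  (v27,v31,v28) [--+] → (1.06434, -1.72754, -0.2736)–(0, -2.1684, -0.2736)  len=1.1520
  (v28,v31,v32) [+-+] → (1.06434, -1.72754, -0.2736)–(1.5333, -1.5333, -0.2736)  len=0.5076
  (v31,v2,v32) [--+] → (1.97416, -0.468956, -0.2736)–(1.5333, -1.5333, -0.2736)  len=1.1520
  (v32,v2,v3) [+-+] → (1.97416, -0.468956, -0.2736)–(2.1684, 0, -0.2736)  len=0.5076

Chained into 1 loop(s):
  loop 1: 16 segments, perimeter = 13.2770
Total perimeter = 13.277

loops=1 perimeter=13.277


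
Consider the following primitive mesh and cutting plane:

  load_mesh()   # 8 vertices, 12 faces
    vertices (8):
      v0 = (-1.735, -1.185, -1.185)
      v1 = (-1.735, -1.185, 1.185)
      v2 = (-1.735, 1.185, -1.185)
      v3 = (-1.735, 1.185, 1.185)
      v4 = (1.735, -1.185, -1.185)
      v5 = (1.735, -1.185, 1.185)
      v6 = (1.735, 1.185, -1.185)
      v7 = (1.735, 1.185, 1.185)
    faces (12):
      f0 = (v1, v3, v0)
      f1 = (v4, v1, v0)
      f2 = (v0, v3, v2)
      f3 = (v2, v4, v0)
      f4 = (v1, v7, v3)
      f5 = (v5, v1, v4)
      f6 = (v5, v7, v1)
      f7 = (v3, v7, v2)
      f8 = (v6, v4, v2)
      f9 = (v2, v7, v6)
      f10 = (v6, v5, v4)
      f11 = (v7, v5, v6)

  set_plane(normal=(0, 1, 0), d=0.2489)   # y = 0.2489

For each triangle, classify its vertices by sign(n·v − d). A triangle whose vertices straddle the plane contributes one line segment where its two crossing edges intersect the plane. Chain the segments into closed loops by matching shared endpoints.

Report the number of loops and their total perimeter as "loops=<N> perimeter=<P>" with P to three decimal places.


Straddling triangles (8 of 12):
  (v1,v3,v0) [-+-] → (-1.735, 0.2489, 1.185)–(-1.735, 0.2489, 0.2489)  len=0.9361
  (v0,v3,v2) [-++] → (-1.735, 0.2489, 0.2489)–(-1.735, 0.2489, -1.185)  len=1.4339
  (v2,v4,v0) [+--] → (-0.364423, 0.2489, -1.185)–(-1.735, 0.2489, -1.185)  len=1.3706
  (v1,v7,v3) [-++] → (0.364423, 0.2489, 1.185)–(-1.735, 0.2489, 1.185)  len=2.0994
  (v5,v7,v1) [-+-] → (1.735, 0.2489, 1.185)–(0.364423, 0.2489, 1.185)  len=1.3706
  (v6,v4,v2) [+-+] → (1.735, 0.2489, -1.185)–(-0.364423, 0.2489, -1.185)  len=2.0994
  (v6,v5,v4) [+--] → (1.735, 0.2489, -0.2489)–(1.735, 0.2489, -1.185)  len=0.9361
  (v7,v5,v6) [+-+] → (1.735, 0.2489, 1.185)–(1.735, 0.2489, -0.2489)  len=1.4339

Chained into 1 loop(s):
  loop 1: 8 segments, perimeter = 11.6800
Total perimeter = 11.680

loops=1 perimeter=11.680
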